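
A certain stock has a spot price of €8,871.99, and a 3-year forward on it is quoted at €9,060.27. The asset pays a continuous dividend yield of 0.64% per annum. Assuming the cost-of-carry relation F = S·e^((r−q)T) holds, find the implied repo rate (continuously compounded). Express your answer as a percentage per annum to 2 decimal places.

From F = S·e^((r−q)T): (r − q) = ln(F/S)/T
ln(9060.27/8871.99) = ln(1.021222) = 0.021000
(r − q) = 0.021000 / (3) = 0.007000
r = ln(F/S)/T + q = 0.007000 + 0.0064 = 0.013400
r = 1.34%

1.34%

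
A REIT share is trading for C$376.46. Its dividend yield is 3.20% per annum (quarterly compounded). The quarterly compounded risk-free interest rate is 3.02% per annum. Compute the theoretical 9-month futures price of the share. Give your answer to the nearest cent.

F = S · (1+r/4)^(4T) / (1+q/4)^(4T)
= 376.46 × 1.022821 / 1.024193 = 376.46 × 0.998660
F = C$375.96

C$375.96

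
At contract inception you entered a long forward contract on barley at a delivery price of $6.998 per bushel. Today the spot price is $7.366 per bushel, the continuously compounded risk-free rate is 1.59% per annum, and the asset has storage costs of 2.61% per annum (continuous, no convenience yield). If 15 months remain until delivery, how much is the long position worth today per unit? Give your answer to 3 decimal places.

$0.750 per bushel

Current fair forward for the remaining 15 months: F = S·e^((r + u)·T), (r + u) = 0.0159 + 0.0261 = 0.0420
F = 7.366 · e^(0.0420 × 15/12) = 7.366 × 1.053903 = 7.7630
Value of long forward = (F − K)·e^(−rT) = (7.7630 − 6.998) · e^(−0.0159·15/12)
= 0.7650 × 0.980321 = 0.750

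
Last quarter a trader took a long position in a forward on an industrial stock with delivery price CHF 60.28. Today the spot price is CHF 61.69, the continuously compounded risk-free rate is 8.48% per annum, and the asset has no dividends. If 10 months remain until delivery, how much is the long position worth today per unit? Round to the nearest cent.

CHF 5.52

Current fair forward for the remaining 10 months: F = S·e^(r·T), r = 0.0848
F = 61.69 · e^(0.0848 × 10/12) = 61.69 × 1.073223 = 66.2071
Value of long forward = (F − K)·e^(−rT) = (66.2071 − 60.28) · e^(−0.0848·10/12)
= 5.9271 × 0.931772 = 5.52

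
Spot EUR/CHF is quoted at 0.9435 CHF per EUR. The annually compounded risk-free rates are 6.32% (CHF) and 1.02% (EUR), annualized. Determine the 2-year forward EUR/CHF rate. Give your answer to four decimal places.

By covered interest parity, F = S · (1+r_CHF)^T / (1+r_EUR)^T
= 0.9435 × 1.130394 / 1.020504 = 0.9435 × 1.107682
F = 1.0451 CHF per EUR

1.0451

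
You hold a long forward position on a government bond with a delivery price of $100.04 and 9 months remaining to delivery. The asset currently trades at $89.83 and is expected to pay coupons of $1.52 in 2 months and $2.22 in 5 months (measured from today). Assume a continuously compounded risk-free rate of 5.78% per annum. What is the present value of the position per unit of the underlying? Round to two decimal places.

PV(remaining coupons) I = 1.52·e^(−0.0578·2/12) + 2.22·e^(−0.0578·5/12) = 3.6726
Current forward F = (S − I)·e^(rT) = (89.83 − 3.6726)·e^(0.0578·9/12) = 86.1574 × 1.044303 = 89.9744
Value (long) = (F − K)·e^(−rT) = (89.9744 − 100.04) × 0.957576 = -9.6386
Value = -$9.64

-$9.64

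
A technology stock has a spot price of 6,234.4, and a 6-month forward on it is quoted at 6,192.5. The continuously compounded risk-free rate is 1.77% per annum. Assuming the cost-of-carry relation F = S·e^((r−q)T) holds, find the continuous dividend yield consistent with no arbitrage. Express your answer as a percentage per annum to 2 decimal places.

3.12%

From F = S·e^((r−q)T): (r − q) = ln(F/S)/T
ln(6192.5/6234.4) = ln(0.993279) = -0.006744
(r − q) = -0.006744 / (6/12) = -0.013488
q = r − ln(F/S)/T = 0.0177 + 0.013488 = 0.031188
q = 3.12%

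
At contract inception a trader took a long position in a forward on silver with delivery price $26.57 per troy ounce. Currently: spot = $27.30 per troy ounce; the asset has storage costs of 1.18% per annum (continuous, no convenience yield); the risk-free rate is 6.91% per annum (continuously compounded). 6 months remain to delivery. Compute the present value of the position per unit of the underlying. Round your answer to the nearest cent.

$1.79 per troy ounce

Current fair forward for the remaining 6 months: F = S·e^((r + u)·T), (r + u) = 0.0691 + 0.0118 = 0.0809
F = 27.30 · e^(0.0809 × 6/12) = 27.30 × 1.041279 = 28.4269
Value of long forward = (F − K)·e^(−rT) = (28.4269 − 26.57) · e^(−0.0691·6/12)
= 1.8569 × 0.966040 = 1.79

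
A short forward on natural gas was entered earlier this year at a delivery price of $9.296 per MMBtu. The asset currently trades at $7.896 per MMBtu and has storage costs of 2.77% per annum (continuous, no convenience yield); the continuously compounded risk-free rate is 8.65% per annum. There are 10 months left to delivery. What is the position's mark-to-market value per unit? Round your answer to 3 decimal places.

$0.569 per MMBtu

Current fair forward for the remaining 10 months: F = S·e^((r + u)·T), (r + u) = 0.0865 + 0.0277 = 0.1142
F = 7.896 · e^(0.1142 × 10/12) = 7.896 × 1.099842 = 8.6844
Value of long forward = (F − K)·e^(−rT) = (8.6844 − 9.296) · e^(−0.0865·10/12)
= -0.6116 × 0.930453 = -0.569
Short position value = −(long value) = $0.569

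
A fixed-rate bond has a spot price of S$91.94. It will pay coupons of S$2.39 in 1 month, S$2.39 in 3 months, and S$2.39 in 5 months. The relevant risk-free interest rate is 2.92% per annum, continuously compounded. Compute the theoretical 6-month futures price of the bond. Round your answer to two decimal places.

PV(coupons) I = 2.39·e^(−0.0292·1/12) + 2.39·e^(−0.0292·3/12) + 2.39·e^(−0.0292·5/12)
I = 2.3842 + 2.3726 + 2.3611 = 7.1179
F = (S − I)·e^(rT) = (91.94 − 7.1179) · e^(0.0292·6/12)
= 84.8221 · e^0.014600 = 84.8221 × 1.014707 = S$86.07

S$86.07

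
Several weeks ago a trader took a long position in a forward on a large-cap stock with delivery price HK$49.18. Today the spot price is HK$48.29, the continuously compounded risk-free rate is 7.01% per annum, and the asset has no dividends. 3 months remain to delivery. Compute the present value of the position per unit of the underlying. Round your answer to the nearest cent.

Current fair forward for the remaining 3 months: F = S·e^(r·T), r = 0.0701
F = 48.29 · e^(0.0701 × 3/12) = 48.29 × 1.017679 = 49.1437
Value of long forward = (F − K)·e^(−rT) = (49.1437 − 49.18) · e^(−0.0701·3/12)
= -0.0363 × 0.982628 = -0.04

-HK$0.04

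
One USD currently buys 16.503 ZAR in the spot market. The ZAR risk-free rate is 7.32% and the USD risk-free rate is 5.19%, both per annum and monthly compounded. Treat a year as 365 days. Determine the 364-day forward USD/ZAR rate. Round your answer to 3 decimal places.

By covered interest parity, F = S · (1+r_ZAR/12)^(12T) / (1+r_USD/12)^(12T)
= 16.503 × 1.075491 / 1.053003 = 16.503 × 1.021356
F = 16.855 ZAR per USD

16.855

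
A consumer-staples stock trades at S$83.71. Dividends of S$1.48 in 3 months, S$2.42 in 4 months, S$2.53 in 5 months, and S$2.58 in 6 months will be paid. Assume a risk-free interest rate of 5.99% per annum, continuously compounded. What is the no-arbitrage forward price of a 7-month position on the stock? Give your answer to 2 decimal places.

PV(dividends) I = 1.48·e^(−0.0599·3/12) + 2.42·e^(−0.0599·4/12) + 2.53·e^(−0.0599·5/12) + 2.58·e^(−0.0599·6/12)
I = 1.4580 + 2.3722 + 2.4676 + 2.5039 = 8.8017
F = (S − I)·e^(rT) = (83.71 − 8.8017) · e^(0.0599·7/12)
= 74.9083 · e^0.034942 = 74.9083 × 1.035560 = S$77.57

S$77.57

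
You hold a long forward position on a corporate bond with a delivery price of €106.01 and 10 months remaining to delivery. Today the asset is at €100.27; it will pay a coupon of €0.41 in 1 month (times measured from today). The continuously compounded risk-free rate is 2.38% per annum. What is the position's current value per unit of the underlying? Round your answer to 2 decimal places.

-€4.07

PV(remaining coupons) I = 0.41·e^(−0.0238·1/12) = 0.4092
Current forward F = (S − I)·e^(rT) = (100.27 − 0.4092)·e^(0.0238·10/12) = 99.8608 × 1.020031 = 101.8611
Value (long) = (F − K)·e^(−rT) = (101.8611 − 106.01) × 0.980362 = -4.0674
Value = -€4.07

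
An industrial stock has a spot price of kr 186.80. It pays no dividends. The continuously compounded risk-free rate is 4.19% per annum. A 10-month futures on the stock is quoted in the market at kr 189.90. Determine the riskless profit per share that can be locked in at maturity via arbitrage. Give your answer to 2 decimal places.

Fair futures: F* = S·e^(carry·T), with carry = r = 0.0419
F* = 186.80 · e^(0.0419 × 10/12) = 186.80 · e^0.034917 = 186.80 × 1.035534 = kr 193.4378
Market kr 189.90 < fair kr 193.4378: forward underpriced → reverse cash-and-carry (short spot, go long the forward).
At maturity, profit = |F_mkt − F*| = |189.90 − 193.4378| = kr 3.54 per share

kr 3.54 per share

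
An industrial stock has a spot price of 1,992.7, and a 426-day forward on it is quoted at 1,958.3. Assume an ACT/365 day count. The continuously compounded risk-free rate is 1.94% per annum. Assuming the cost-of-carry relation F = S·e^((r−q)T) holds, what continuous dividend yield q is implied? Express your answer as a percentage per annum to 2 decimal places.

From F = S·e^((r−q)T): (r − q) = ln(F/S)/T
ln(1958.3/1992.7) = ln(0.982737) = -0.017414
(r − q) = -0.017414 / (426/365) = -0.014920
q = r − ln(F/S)/T = 0.0194 + 0.014920 = 0.034320
q = 3.43%

3.43%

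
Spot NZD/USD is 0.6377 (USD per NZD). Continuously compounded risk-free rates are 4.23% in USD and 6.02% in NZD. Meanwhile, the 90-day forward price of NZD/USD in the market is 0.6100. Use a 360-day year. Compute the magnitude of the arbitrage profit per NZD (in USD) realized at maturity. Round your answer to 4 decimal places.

0.0249 per NZD (in USD)

Fair forward: F* = S·e^(carry·T), with carry = (r_USD − r_NZD) = 0.0423 − 0.0602 = -0.0179
F* = 0.6377 · e^(-0.0179 × 90/360) = 0.6377 · e^-0.004475 = 0.6377 × 0.995535 = 0.6349
Market 0.6100 < fair 0.6349: forward underpriced → reverse cash-and-carry (short spot, go long the forward).
At maturity, profit = |F_mkt − F*| = |0.6100 − 0.6349| = 0.0249 per NZD (in USD)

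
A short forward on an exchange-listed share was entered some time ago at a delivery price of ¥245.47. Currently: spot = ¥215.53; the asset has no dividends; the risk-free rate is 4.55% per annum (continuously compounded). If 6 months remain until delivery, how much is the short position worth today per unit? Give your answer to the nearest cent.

Current fair forward for the remaining 6 months: F = S·e^(r·T), r = 0.0455
F = 215.53 · e^(0.0455 × 6/12) = 215.53 × 1.023011 = 220.4896
Value of long forward = (F − K)·e^(−rT) = (220.4896 − 245.47) · e^(−0.0455·6/12)
= -24.9804 × 0.977507 = -24.42
Short position value = −(long value) = ¥24.42

¥24.42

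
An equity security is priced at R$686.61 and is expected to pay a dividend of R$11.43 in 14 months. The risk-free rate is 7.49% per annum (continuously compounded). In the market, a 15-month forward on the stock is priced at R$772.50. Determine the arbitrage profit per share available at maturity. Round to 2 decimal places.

PV(dividends) I = 11.43·e^(−0.0749·14/12) = 10.4736
Fair forward F* = (S − I)·e^(rT) = (686.61 − 10.4736)·e^0.093625 = 676.1364 × 1.098148 = 742.4978
Market R$772.50 > fair 742.4978: forward overpriced → cash-and-carry (borrow at r, buy the stock and collect the dividends, short the forward).
Profit at T = |F_mkt − F*| = |772.50 − 742.4978| = R$30.00 per share

R$30.00 per share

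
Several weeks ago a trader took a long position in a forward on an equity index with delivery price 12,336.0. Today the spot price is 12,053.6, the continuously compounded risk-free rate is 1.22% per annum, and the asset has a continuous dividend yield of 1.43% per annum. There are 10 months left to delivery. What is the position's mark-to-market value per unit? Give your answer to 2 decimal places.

-300.41

Current fair forward for the remaining 10 months: F = S·e^((r − q)·T), (r − q) = 0.0122 − 0.0143 = -0.0021
F = 12053.6 · e^(-0.0021 × 10/12) = 12053.6 × 0.99825153 = 12032.5246
Value of long forward = (F − K)·e^(−rT) = (12032.5246 − 12336.0) · e^(−0.0122·10/12)
= -303.4754 × 0.98988484 = -300.41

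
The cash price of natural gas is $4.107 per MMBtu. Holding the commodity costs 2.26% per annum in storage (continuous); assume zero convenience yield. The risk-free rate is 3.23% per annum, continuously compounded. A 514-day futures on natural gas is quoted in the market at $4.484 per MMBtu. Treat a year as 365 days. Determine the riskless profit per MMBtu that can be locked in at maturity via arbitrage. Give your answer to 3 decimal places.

$0.047 per MMBtu

Fair futures: F* = S·e^(carry·T), with carry = (r + u) = 0.0323 + 0.0226 = 0.0549
F* = 4.107 · e^(0.0549 × 514/365) = 4.107 · e^0.077311 = 4.107 × 1.080378 = $4.4371
Market $4.484 > fair $4.4371: forward overpriced → cash-and-carry (buy spot, short the forward).
At maturity, profit = |F_mkt − F*| = |4.484 − 4.4371| = $0.047 per MMBtu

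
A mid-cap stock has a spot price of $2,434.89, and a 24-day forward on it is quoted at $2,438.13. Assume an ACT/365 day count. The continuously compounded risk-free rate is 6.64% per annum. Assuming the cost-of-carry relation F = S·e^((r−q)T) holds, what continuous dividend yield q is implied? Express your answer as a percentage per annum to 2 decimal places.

From F = S·e^((r−q)T): (r − q) = ln(F/S)/T
ln(2438.13/2434.89) = ln(1.001331) = 0.001330
(r − q) = 0.001330 / (24/365) = 0.020227
q = r − ln(F/S)/T = 0.0664 − 0.020227 = 0.046173
q = 4.62%

4.62%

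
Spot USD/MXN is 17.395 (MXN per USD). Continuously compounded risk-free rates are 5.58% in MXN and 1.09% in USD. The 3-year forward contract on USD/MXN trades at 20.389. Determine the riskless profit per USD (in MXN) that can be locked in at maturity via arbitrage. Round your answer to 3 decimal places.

0.486 per USD (in MXN)

Fair forward: F* = S·e^(carry·T), with carry = (r_MXN − r_USD) = 0.0558 − 0.0109 = 0.0449
F* = 17.395 · e^(0.0449 × 3) = 17.395 · e^0.134700 = 17.395 × 1.144193 = 19.9032
Market 20.389 > fair 19.9032: forward overpriced → cash-and-carry (buy spot, short the forward).
At maturity, profit = |F_mkt − F*| = |20.389 − 19.9032| = 0.486 per USD (in MXN)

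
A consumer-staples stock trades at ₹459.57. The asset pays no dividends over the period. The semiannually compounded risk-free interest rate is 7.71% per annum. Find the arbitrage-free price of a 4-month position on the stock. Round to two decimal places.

F = S · (1+r/2)^(2T)
= 459.57 × 1.025538
F = ₹471.31

₹471.31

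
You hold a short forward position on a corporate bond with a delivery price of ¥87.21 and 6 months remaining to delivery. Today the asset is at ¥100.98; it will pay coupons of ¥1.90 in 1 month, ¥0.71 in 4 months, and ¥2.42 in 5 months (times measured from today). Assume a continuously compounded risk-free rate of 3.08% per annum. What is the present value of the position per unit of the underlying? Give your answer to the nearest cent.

PV(remaining coupons) I = 1.90·e^(−0.0308·1/12) + 0.71·e^(−0.0308·4/12) + 2.42·e^(−0.0308·5/12) = 4.9870
Current forward F = (S − I)·e^(rT) = (100.98 − 4.9870)·e^(0.0308·6/12) = 95.9930 × 1.015519 = 97.4827
Value (long) = (F − K)·e^(−rT) = (97.4827 − 87.21) × 0.984718 = 10.1157
Short position value = −(long value) = -¥10.12

-¥10.12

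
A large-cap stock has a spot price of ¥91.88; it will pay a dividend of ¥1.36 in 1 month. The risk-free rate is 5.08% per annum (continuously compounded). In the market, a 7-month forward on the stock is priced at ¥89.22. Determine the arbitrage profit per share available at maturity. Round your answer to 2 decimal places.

¥4.03 per share

PV(dividends) I = 1.36·e^(−0.0508·1/12) = 1.3543
Fair forward F* = (S − I)·e^(rT) = (91.88 − 1.3543)·e^0.029633 = 90.5257 × 1.030076 = 93.2484
Market ¥89.22 < fair 93.2484: forward underpriced → reverse cash-and-carry (short the stock, invest proceeds at r, pay the dividends, go long the forward).
Profit at T = |F_mkt − F*| = |89.22 − 93.2484| = ¥4.03 per share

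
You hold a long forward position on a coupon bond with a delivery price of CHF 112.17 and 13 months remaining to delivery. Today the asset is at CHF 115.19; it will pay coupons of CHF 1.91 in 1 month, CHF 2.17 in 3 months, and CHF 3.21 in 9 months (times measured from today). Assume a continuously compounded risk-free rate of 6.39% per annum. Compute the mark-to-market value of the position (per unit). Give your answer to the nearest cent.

CHF 3.43

PV(remaining coupons) I = 1.91·e^(−0.0639·1/12) + 2.17·e^(−0.0639·3/12) + 3.21·e^(−0.0639·9/12) = 7.0953
Current forward F = (S − I)·e^(rT) = (115.19 − 7.0953)·e^(0.0639·13/12) = 108.0947 × 1.071677 = 115.8426
Value (long) = (F − K)·e^(−rT) = (115.8426 − 112.17) × 0.933117 = 3.4270
Value = CHF 3.43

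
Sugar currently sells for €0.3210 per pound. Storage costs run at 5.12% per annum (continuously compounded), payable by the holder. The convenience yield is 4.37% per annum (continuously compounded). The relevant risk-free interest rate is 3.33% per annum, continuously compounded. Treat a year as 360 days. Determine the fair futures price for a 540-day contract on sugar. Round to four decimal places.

€0.3413 per pound

Net carry = r + u − y = 0.0333 + 0.0512 − 0.0437 = 0.0408
F = S·e^((r+u−y)T) = 0.3210 · e^(0.0408 × 540/360) = 0.3210 · e^0.061200
= 0.3210 × 1.063112 = €0.3413 per pound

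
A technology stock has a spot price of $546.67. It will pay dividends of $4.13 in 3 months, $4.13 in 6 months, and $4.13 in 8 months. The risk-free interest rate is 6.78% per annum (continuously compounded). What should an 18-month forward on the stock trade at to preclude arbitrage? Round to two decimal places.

$591.91

PV(dividends) I = 4.13·e^(−0.0678·3/12) + 4.13·e^(−0.0678·6/12) + 4.13·e^(−0.0678·8/12)
I = 4.0606 + 3.9923 + 3.9475 = 12.0004
F = (S − I)·e^(rT) = (546.67 − 12.0004) · e^(0.0678·18/12)
= 534.6696 · e^0.101700 = 534.6696 × 1.107051 = $591.91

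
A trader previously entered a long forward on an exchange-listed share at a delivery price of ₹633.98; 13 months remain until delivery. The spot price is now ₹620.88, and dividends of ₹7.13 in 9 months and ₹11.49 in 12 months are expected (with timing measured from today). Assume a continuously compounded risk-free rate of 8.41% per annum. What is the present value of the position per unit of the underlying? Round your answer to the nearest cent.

₹24.85

PV(remaining dividends) I = 7.13·e^(−0.0841·9/12) + 11.49·e^(−0.0841·12/12) = 17.2574
Current forward F = (S − I)·e^(rT) = (620.88 − 17.2574)·e^(0.0841·13/12) = 603.6226 × 1.095388 = 661.2010
Value (long) = (F − K)·e^(−rT) = (661.2010 − 633.98) × 0.912919 = 24.8506
Value = ₹24.85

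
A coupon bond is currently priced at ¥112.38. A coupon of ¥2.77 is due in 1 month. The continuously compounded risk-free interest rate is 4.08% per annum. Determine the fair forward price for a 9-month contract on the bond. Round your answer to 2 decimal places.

¥113.03

PV(coupons) I = 2.77·e^(−0.0408·1/12)
I = 2.7606
F = (S − I)·e^(rT) = (112.38 − 2.7606) · e^(0.0408·9/12)
= 109.6194 · e^0.030600 = 109.6194 × 1.031073 = ¥113.03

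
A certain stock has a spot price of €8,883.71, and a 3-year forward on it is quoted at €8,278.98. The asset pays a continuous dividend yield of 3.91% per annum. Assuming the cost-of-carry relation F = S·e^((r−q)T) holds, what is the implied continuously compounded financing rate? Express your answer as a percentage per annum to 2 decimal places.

1.56%

From F = S·e^((r−q)T): (r − q) = ln(F/S)/T
ln(8278.98/8883.71) = ln(0.931928) = -0.070500
(r − q) = -0.070500 / (3) = -0.023500
r = ln(F/S)/T + q = -0.023500 + 0.0391 = 0.015600
r = 1.56%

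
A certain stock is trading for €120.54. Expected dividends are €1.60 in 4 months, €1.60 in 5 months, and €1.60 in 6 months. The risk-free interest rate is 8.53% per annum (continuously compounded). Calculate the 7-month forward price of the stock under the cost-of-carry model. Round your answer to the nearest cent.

PV(dividends) I = 1.60·e^(−0.0853·4/12) + 1.60·e^(−0.0853·5/12) + 1.60·e^(−0.0853·6/12)
I = 1.5551 + 1.5441 + 1.5332 = 4.6324
F = (S − I)·e^(rT) = (120.54 − 4.6324) · e^(0.0853·7/12)
= 115.9076 · e^0.049758 = 115.9076 × 1.051017 = €121.82

€121.82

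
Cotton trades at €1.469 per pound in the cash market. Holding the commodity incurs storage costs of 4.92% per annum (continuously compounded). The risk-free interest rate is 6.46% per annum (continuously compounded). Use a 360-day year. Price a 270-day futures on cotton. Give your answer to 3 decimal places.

Net carry = r + u − y = 0.0646 + 0.0492 − 0.0000 = 0.1138
F = S·e^((r+u−y)T) = 1.469 · e^(0.1138 × 270/360) = 1.469 · e^0.085350
= 1.469 × 1.089098 = €1.600 per pound

€1.600 per pound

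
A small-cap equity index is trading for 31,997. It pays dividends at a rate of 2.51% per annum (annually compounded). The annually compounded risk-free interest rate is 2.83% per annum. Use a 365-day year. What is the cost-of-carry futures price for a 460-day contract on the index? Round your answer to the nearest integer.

32,123

F = S · (1+r)^T / (1+q)^T
= 31997 × 1.035796 / 1.031736 = 31997 × 1.003935
F = 32,123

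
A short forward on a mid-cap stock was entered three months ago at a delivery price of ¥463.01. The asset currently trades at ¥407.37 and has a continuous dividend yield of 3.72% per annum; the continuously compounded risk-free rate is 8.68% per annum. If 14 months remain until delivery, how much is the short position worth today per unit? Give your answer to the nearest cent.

Current fair forward for the remaining 14 months: F = S·e^((r − q)·T), (r − q) = 0.0868 − 0.0372 = 0.0496
F = 407.37 · e^(0.0496 × 14/12) = 407.37 × 1.059574 = 431.6387
Value of long forward = (F − K)·e^(−rT) = (431.6387 − 463.01) · e^(−0.0868·14/12)
= -31.3713 × 0.903692 = -28.35
Short position value = −(long value) = ¥28.35

¥28.35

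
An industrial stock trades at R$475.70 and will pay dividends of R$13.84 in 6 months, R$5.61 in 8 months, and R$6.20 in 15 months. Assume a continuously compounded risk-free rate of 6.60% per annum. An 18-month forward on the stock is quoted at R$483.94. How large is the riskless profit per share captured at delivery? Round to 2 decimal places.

R$14.25 per share

PV(dividends) I = 13.84·e^(−0.0660·6/12) + 5.61·e^(−0.0660·8/12) + 6.20·e^(−0.0660·15/12) = 24.4683
Fair forward F* = (S − I)·e^(rT) = (475.70 − 24.4683)·e^0.099000 = 451.2317 × 1.104066 = 498.1896
Market R$483.94 < fair 498.1896: forward underpriced → reverse cash-and-carry (short the stock, invest proceeds at r, pay the dividends, go long the forward).
Profit at T = |F_mkt − F*| = |483.94 − 498.1896| = R$14.25 per share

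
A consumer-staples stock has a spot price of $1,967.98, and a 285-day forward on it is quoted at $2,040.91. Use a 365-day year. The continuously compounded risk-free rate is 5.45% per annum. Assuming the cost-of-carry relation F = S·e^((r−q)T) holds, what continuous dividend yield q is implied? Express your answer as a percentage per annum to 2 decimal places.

0.79%

From F = S·e^((r−q)T): (r − q) = ln(F/S)/T
ln(2040.91/1967.98) = ln(1.037058) = 0.036388
(r − q) = 0.036388 / (285/365) = 0.046602
q = r − ln(F/S)/T = 0.0545 − 0.046602 = 0.007898
q = 0.79%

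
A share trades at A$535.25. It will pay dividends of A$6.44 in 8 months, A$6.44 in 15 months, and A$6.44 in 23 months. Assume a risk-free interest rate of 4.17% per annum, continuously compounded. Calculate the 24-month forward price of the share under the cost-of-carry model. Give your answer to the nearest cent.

PV(dividends) I = 6.44·e^(−0.0417·8/12) + 6.44·e^(−0.0417·15/12) + 6.44·e^(−0.0417·23/12)
I = 6.2634 + 6.1129 + 5.9453 = 18.3216
F = (S − I)·e^(rT) = (535.25 − 18.3216) · e^(0.0417·24/12)
= 516.9284 · e^0.083400 = 516.9284 × 1.086977 = A$561.89

A$561.89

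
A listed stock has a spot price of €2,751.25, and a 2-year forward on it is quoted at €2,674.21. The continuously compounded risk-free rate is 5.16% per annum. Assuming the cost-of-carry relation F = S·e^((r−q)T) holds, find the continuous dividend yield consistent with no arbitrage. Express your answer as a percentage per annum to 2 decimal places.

From F = S·e^((r−q)T): (r − q) = ln(F/S)/T
ln(2674.21/2751.25) = ln(0.971998) = -0.028402
(r − q) = -0.028402 / (2) = -0.014201
q = r − ln(F/S)/T = 0.0516 + 0.014201 = 0.065801
q = 6.58%

6.58%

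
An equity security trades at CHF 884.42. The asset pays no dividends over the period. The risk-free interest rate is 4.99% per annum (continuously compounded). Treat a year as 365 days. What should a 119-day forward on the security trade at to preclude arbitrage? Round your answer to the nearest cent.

F = S·e^(rT) = 884.42 · e^(0.0499 × 119/365)
= 884.42 · e^0.016269 = 884.42 × 1.016402
F = CHF 898.93

CHF 898.93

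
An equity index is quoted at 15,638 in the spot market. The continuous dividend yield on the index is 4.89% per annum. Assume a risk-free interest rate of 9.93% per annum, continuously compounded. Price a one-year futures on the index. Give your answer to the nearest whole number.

16,446

F = S·e^((r − q)T) = 15638 · e^((0.0993 − 0.0489) × 12/12)
= 15638 · e^0.050400 = 15638 × 1.051692
F = 16,446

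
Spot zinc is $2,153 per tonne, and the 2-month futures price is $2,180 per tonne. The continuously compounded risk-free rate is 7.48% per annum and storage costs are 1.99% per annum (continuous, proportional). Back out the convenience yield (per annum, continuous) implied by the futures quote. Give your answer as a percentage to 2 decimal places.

F = S·e^((r+u−y)T) ⇒ (r+u−y) = ln(F/S)/T
ln(2180/2153) = 0.012463; /T ⇒ 0.074778
y = r + u − ln(F/S)/T = 0.0748 + 0.0199 − 0.074778 = 0.019922
y = 1.99%

1.99%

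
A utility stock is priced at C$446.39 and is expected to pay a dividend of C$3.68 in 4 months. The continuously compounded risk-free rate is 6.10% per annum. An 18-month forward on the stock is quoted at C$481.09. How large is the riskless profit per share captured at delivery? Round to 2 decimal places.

C$4.12 per share

PV(dividends) I = 3.68·e^(−0.0610·4/12) = 3.6059
Fair forward F* = (S − I)·e^(rT) = (446.39 − 3.6059)·e^0.091500 = 442.7841 × 1.095817 = 485.2103
Market C$481.09 < fair 485.2103: forward underpriced → reverse cash-and-carry (short the stock, invest proceeds at r, pay the dividends, go long the forward).
Profit at T = |F_mkt − F*| = |481.09 − 485.2103| = C$4.12 per share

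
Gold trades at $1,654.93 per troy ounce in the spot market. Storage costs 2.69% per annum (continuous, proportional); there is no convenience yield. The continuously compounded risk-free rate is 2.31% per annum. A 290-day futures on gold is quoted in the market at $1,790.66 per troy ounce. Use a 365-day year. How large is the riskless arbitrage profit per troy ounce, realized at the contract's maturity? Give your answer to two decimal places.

$68.66 per troy ounce

Fair futures: F* = S·e^(carry·T), with carry = (r + u) = 0.0231 + 0.0269 = 0.0500
F* = 1654.93 · e^(0.0500 × 290/365) = 1654.93 · e^0.03972603 = 1654.93 × 1.04052566 = $1721.9971
Market $1790.66 > fair $1721.9971: forward overpriced → cash-and-carry (buy spot, short the forward).
At maturity, profit = |F_mkt − F*| = |1790.66 − 1721.9971| = $68.66 per troy ounce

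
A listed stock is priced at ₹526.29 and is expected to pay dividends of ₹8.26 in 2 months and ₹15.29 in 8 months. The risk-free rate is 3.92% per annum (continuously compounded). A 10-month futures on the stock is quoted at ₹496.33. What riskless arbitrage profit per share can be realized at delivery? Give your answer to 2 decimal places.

PV(dividends) I = 8.26·e^(−0.0392·2/12) + 15.29·e^(−0.0392·8/12) = 23.1018
Fair futures F* = (S − I)·e^(rT) = (526.29 − 23.1018)·e^0.032667 = 503.1882 × 1.033206 = 519.8971
Market ₹496.33 < fair 519.8971: forward underpriced → reverse cash-and-carry (short the stock, invest proceeds at r, pay the dividends, go long the forward).
Profit at T = |F_mkt − F*| = |496.33 − 519.8971| = ₹23.57 per share

₹23.57 per share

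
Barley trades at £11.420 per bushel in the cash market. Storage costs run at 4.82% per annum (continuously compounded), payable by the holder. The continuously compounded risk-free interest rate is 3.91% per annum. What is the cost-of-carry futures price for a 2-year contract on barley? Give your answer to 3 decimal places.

Net carry = r + u − y = 0.0391 + 0.0482 − 0.0000 = 0.0873
F = S·e^((r+u−y)T) = 11.420 · e^(0.0873 × 2) = 11.420 · e^0.174600
= 11.420 × 1.190770 = £13.599 per bushel

£13.599 per bushel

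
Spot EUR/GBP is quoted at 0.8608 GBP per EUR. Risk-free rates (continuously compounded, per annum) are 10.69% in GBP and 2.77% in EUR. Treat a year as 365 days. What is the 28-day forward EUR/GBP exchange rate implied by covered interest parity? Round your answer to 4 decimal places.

F = S·e^((r_GBP − r_EUR)T) = 0.8608 · e^((0.1069 − 0.0277) × 28/365)
= 0.8608 · e^0.006076 = 0.8608 × 1.006094
F = 0.8660 GBP per EUR

0.8660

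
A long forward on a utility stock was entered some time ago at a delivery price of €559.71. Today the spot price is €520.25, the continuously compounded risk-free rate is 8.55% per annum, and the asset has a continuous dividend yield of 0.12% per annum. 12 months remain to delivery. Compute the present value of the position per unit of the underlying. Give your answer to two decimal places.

€5.78

Current fair forward for the remaining 12 months: F = S·e^((r − q)·T), (r − q) = 0.0855 − 0.0012 = 0.0843
F = 520.25 · e^(0.0843 × 12/12) = 520.25 × 1.087955 = 566.0086
Value of long forward = (F − K)·e^(−rT) = (566.0086 − 559.71) · e^(−0.0855·12/12)
= 6.2986 × 0.918053 = 5.78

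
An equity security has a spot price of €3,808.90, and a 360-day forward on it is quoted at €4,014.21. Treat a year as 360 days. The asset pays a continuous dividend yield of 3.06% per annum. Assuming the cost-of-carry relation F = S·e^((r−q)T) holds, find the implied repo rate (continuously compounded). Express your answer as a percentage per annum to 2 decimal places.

8.31%

From F = S·e^((r−q)T): (r − q) = ln(F/S)/T
ln(4014.21/3808.90) = ln(1.053903) = 0.052500
(r − q) = 0.052500 / (360/360) = 0.052500
r = ln(F/S)/T + q = 0.052500 + 0.0306 = 0.083100
r = 8.31%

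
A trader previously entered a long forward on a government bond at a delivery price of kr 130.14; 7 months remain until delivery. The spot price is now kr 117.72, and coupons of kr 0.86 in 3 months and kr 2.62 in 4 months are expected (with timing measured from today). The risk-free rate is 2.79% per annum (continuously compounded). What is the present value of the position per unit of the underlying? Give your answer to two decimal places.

PV(remaining coupons) I = 0.86·e^(−0.0279·3/12) + 2.62·e^(−0.0279·4/12) = 3.4498
Current forward F = (S − I)·e^(rT) = (117.72 − 3.4498)·e^(0.0279·7/12) = 114.2702 × 1.016408 = 116.1451
Value (long) = (F − K)·e^(−rT) = (116.1451 − 130.14) × 0.983857 = -13.7690
Value = -kr 13.77

-kr 13.77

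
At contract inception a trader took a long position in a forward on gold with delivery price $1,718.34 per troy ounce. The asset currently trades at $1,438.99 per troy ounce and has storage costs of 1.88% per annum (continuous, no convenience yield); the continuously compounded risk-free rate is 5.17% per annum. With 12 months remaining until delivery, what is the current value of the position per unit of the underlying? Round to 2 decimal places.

Current fair forward for the remaining 12 months: F = S·e^((r + u)·T), (r + u) = 0.0517 + 0.0188 = 0.0705
F = 1438.99 · e^(0.0705 × 12/12) = 1438.99 × 1.07304457 = 1544.1004
Value of long forward = (F − K)·e^(−rT) = (1544.1004 − 1718.34) · e^(−0.0517·12/12)
= -174.2396 × 0.94961371 = -165.46

-$165.46 per troy ounce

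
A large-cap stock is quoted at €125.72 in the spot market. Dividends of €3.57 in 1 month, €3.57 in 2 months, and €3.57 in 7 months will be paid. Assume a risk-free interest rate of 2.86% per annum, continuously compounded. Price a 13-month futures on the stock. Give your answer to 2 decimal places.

PV(dividends) I = 3.57·e^(−0.0286·1/12) + 3.57·e^(−0.0286·2/12) + 3.57·e^(−0.0286·7/12)
I = 3.5615 + 3.5530 + 3.5109 = 10.6254
F = (S − I)·e^(rT) = (125.72 − 10.6254) · e^(0.0286·13/12)
= 115.0946 · e^0.030983 = 115.0946 × 1.031468 = €118.72

€118.72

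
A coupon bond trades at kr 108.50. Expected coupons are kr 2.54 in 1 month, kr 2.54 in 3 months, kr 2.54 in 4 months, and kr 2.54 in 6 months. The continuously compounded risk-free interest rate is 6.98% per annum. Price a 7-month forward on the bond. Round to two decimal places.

PV(coupons) I = 2.54·e^(−0.0698·1/12) + 2.54·e^(−0.0698·3/12) + 2.54·e^(−0.0698·4/12) + 2.54·e^(−0.0698·6/12)
I = 2.5253 + 2.4961 + 2.4816 + 2.4529 = 9.9559
F = (S − I)·e^(rT) = (108.50 − 9.9559) · e^(0.0698·7/12)
= 98.5441 · e^0.040717 = 98.5441 × 1.041557 = kr 102.64

kr 102.64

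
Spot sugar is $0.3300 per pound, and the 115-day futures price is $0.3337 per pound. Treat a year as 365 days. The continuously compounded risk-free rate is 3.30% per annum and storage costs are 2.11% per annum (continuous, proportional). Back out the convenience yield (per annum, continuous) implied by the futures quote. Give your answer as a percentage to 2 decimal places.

1.87%

F = S·e^((r+u−y)T) ⇒ (r+u−y) = ln(F/S)/T
ln(0.3337/0.3300) = 0.011150; /T ⇒ 0.035389
y = r + u − ln(F/S)/T = 0.0330 + 0.0211 − 0.035389 = 0.018711
y = 1.87%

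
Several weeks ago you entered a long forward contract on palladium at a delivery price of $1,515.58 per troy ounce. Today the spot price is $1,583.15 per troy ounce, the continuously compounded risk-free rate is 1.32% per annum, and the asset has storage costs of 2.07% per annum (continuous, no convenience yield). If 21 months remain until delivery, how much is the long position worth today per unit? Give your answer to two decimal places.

$160.58 per troy ounce

Current fair forward for the remaining 21 months: F = S·e^((r + u)·T), (r + u) = 0.0132 + 0.0207 = 0.0339
F = 1583.15 · e^(0.0339 × 21/12) = 1583.15 × 1.06112005 = 1679.9122
Value of long forward = (F − K)·e^(−rT) = (1679.9122 − 1515.58) · e^(−0.0132·21/12)
= 164.3322 × 0.97716476 = 160.58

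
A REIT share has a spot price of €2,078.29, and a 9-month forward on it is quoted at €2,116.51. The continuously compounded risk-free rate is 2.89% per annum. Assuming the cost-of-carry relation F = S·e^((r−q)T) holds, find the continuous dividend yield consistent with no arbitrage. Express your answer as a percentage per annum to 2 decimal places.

From F = S·e^((r−q)T): (r − q) = ln(F/S)/T
ln(2116.51/2078.29) = ln(1.018390) = 0.018223
(r − q) = 0.018223 / (9/12) = 0.024297
q = r − ln(F/S)/T = 0.0289 − 0.024297 = 0.004603
q = 0.46%

0.46%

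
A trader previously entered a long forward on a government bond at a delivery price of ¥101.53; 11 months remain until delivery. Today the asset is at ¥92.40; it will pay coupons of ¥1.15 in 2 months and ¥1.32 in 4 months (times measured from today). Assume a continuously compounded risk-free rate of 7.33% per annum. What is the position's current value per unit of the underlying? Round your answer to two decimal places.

-¥4.96

PV(remaining coupons) I = 1.15·e^(−0.0733·2/12) + 1.32·e^(−0.0733·4/12) = 2.4242
Current forward F = (S − I)·e^(rT) = (92.40 − 2.4242)·e^(0.0733·11/12) = 89.9758 × 1.069500 = 96.2291
Value (long) = (F − K)·e^(−rT) = (96.2291 − 101.53) × 0.935016 = -4.9564
Value = -¥4.96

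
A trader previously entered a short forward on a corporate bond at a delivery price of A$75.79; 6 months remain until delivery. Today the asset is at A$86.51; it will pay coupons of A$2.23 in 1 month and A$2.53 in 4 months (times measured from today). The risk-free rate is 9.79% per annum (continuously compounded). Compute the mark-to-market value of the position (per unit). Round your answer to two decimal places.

-A$9.68

PV(remaining coupons) I = 2.23·e^(−0.0979·1/12) + 2.53·e^(−0.0979·4/12) = 4.6607
Current forward F = (S − I)·e^(rT) = (86.51 − 4.6607)·e^(0.0979·6/12) = 81.8493 × 1.050168 = 85.9555
Value (long) = (F − K)·e^(−rT) = (85.9555 − 75.79) × 0.952229 = 9.6799
Short position value = −(long value) = -A$9.68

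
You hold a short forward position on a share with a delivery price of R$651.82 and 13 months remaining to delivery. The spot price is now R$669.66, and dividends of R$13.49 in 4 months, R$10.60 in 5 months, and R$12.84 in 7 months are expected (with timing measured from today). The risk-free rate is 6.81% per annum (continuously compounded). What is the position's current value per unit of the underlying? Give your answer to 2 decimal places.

PV(remaining dividends) I = 13.49·e^(−0.0681·4/12) + 10.60·e^(−0.0681·5/12) + 12.84·e^(−0.0681·7/12) = 35.8306
Current forward F = (S − I)·e^(rT) = (669.66 − 35.8306)·e^(0.0681·13/12) = 633.8294 × 1.076565 = 682.3585
Value (long) = (F − K)·e^(−rT) = (682.3585 − 651.82) × 0.928881 = 28.3666
Short position value = −(long value) = -R$28.37

-R$28.37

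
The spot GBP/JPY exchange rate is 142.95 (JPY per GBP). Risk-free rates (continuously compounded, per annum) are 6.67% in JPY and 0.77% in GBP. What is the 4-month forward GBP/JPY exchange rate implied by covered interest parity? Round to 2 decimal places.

F = S·e^((r_JPY − r_GBP)T) = 142.95 · e^((0.0667 − 0.0077) × 4/12)
= 142.95 · e^0.019667 = 142.95 × 1.019862
F = 145.79 JPY per GBP

145.79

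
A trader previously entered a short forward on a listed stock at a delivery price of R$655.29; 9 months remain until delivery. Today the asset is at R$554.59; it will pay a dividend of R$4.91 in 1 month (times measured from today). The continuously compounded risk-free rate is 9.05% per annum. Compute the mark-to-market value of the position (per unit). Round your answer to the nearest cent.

R$62.57

PV(remaining dividends) I = 4.91·e^(−0.0905·1/12) = 4.8731
Current forward F = (S − I)·e^(rT) = (554.59 − 4.8731)·e^(0.0905·9/12) = 549.7169 × 1.070232 = 588.3246
Value (long) = (F − K)·e^(−rT) = (588.3246 − 655.29) × 0.934377 = -62.5709
Short position value = −(long value) = R$62.57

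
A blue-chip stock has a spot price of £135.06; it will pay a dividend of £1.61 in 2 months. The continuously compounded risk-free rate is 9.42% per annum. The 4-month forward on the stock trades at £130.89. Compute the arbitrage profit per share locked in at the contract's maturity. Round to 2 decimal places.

PV(dividends) I = 1.61·e^(−0.0942·2/12) = 1.5849
Fair forward F* = (S − I)·e^(rT) = (135.06 − 1.5849)·e^0.031400 = 133.4751 × 1.031898 = 137.7327
Market £130.89 < fair 137.7327: forward underpriced → reverse cash-and-carry (short the stock, invest proceeds at r, pay the dividends, go long the forward).
Profit at T = |F_mkt − F*| = |130.89 − 137.7327| = £6.84 per share

£6.84 per share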